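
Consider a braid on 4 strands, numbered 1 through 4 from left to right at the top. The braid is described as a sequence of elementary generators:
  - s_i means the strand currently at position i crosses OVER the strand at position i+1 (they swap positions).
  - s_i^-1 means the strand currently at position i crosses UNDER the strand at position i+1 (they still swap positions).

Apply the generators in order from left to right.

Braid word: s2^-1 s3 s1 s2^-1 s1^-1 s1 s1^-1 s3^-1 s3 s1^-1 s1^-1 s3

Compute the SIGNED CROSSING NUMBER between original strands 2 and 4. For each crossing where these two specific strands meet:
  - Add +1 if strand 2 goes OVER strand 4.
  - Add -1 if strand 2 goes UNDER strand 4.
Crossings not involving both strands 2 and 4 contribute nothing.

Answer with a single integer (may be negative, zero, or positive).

Gen 1: crossing 2x3. Both 2&4? no. Sum: 0
Gen 2: 2 over 4. Both 2&4? yes. Contrib: +1. Sum: 1
Gen 3: crossing 1x3. Both 2&4? no. Sum: 1
Gen 4: crossing 1x4. Both 2&4? no. Sum: 1
Gen 5: crossing 3x4. Both 2&4? no. Sum: 1
Gen 6: crossing 4x3. Both 2&4? no. Sum: 1
Gen 7: crossing 3x4. Both 2&4? no. Sum: 1
Gen 8: crossing 1x2. Both 2&4? no. Sum: 1
Gen 9: crossing 2x1. Both 2&4? no. Sum: 1
Gen 10: crossing 4x3. Both 2&4? no. Sum: 1
Gen 11: crossing 3x4. Both 2&4? no. Sum: 1
Gen 12: crossing 1x2. Both 2&4? no. Sum: 1

Answer: 1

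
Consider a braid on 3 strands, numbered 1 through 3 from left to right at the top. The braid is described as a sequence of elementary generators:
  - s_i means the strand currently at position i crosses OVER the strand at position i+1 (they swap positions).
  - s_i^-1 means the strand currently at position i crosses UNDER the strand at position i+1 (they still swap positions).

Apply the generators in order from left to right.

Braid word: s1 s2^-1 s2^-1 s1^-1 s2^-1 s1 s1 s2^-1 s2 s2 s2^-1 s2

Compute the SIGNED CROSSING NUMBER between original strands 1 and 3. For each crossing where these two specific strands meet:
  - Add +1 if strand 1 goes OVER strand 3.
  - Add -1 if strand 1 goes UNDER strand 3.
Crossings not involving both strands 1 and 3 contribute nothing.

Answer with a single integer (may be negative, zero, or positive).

Gen 1: crossing 1x2. Both 1&3? no. Sum: 0
Gen 2: 1 under 3. Both 1&3? yes. Contrib: -1. Sum: -1
Gen 3: 3 under 1. Both 1&3? yes. Contrib: +1. Sum: 0
Gen 4: crossing 2x1. Both 1&3? no. Sum: 0
Gen 5: crossing 2x3. Both 1&3? no. Sum: 0
Gen 6: 1 over 3. Both 1&3? yes. Contrib: +1. Sum: 1
Gen 7: 3 over 1. Both 1&3? yes. Contrib: -1. Sum: 0
Gen 8: crossing 3x2. Both 1&3? no. Sum: 0
Gen 9: crossing 2x3. Both 1&3? no. Sum: 0
Gen 10: crossing 3x2. Both 1&3? no. Sum: 0
Gen 11: crossing 2x3. Both 1&3? no. Sum: 0
Gen 12: crossing 3x2. Both 1&3? no. Sum: 0

Answer: 0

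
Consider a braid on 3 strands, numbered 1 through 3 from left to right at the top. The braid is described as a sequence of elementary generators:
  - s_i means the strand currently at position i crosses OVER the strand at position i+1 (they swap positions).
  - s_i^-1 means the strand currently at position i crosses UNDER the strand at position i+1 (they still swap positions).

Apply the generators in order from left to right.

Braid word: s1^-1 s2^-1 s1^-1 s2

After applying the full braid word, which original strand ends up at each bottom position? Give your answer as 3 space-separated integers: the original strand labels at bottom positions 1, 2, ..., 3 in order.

Gen 1 (s1^-1): strand 1 crosses under strand 2. Perm now: [2 1 3]
Gen 2 (s2^-1): strand 1 crosses under strand 3. Perm now: [2 3 1]
Gen 3 (s1^-1): strand 2 crosses under strand 3. Perm now: [3 2 1]
Gen 4 (s2): strand 2 crosses over strand 1. Perm now: [3 1 2]

Answer: 3 1 2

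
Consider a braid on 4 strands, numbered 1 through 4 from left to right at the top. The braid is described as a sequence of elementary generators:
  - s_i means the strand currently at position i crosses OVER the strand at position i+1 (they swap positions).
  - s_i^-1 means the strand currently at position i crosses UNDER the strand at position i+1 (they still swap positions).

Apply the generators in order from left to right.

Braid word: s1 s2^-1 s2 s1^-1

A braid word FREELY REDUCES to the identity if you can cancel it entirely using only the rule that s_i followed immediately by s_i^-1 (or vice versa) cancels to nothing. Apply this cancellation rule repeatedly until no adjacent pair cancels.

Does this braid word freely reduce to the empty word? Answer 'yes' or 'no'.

Answer: yes

Derivation:
Gen 1 (s1): push. Stack: [s1]
Gen 2 (s2^-1): push. Stack: [s1 s2^-1]
Gen 3 (s2): cancels prior s2^-1. Stack: [s1]
Gen 4 (s1^-1): cancels prior s1. Stack: []
Reduced word: (empty)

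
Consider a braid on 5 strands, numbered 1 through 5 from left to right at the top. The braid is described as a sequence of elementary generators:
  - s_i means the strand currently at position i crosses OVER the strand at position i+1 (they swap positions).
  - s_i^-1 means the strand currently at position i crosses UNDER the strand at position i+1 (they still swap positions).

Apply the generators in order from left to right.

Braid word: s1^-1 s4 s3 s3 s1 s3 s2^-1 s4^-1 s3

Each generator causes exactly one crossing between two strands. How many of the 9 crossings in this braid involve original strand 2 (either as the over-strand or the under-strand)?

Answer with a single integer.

Answer: 4

Derivation:
Gen 1: crossing 1x2. Involves strand 2? yes. Count so far: 1
Gen 2: crossing 4x5. Involves strand 2? no. Count so far: 1
Gen 3: crossing 3x5. Involves strand 2? no. Count so far: 1
Gen 4: crossing 5x3. Involves strand 2? no. Count so far: 1
Gen 5: crossing 2x1. Involves strand 2? yes. Count so far: 2
Gen 6: crossing 3x5. Involves strand 2? no. Count so far: 2
Gen 7: crossing 2x5. Involves strand 2? yes. Count so far: 3
Gen 8: crossing 3x4. Involves strand 2? no. Count so far: 3
Gen 9: crossing 2x4. Involves strand 2? yes. Count so far: 4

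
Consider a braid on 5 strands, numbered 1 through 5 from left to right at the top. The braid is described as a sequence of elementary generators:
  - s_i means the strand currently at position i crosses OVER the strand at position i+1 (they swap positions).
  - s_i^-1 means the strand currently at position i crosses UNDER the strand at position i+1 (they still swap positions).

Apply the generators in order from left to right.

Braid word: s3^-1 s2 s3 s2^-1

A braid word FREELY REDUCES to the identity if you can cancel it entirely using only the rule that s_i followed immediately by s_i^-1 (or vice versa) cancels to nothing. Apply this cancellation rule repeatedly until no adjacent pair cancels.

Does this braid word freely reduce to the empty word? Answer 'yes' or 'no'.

Gen 1 (s3^-1): push. Stack: [s3^-1]
Gen 2 (s2): push. Stack: [s3^-1 s2]
Gen 3 (s3): push. Stack: [s3^-1 s2 s3]
Gen 4 (s2^-1): push. Stack: [s3^-1 s2 s3 s2^-1]
Reduced word: s3^-1 s2 s3 s2^-1

Answer: no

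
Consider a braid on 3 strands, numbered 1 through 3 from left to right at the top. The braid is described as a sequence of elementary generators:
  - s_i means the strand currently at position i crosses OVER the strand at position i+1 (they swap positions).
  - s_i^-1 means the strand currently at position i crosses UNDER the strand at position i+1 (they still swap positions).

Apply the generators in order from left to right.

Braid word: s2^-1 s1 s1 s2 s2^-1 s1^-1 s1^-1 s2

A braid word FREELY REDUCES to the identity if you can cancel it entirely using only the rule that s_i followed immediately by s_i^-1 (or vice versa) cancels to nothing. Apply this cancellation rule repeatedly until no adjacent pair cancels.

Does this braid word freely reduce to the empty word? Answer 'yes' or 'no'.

Gen 1 (s2^-1): push. Stack: [s2^-1]
Gen 2 (s1): push. Stack: [s2^-1 s1]
Gen 3 (s1): push. Stack: [s2^-1 s1 s1]
Gen 4 (s2): push. Stack: [s2^-1 s1 s1 s2]
Gen 5 (s2^-1): cancels prior s2. Stack: [s2^-1 s1 s1]
Gen 6 (s1^-1): cancels prior s1. Stack: [s2^-1 s1]
Gen 7 (s1^-1): cancels prior s1. Stack: [s2^-1]
Gen 8 (s2): cancels prior s2^-1. Stack: []
Reduced word: (empty)

Answer: yes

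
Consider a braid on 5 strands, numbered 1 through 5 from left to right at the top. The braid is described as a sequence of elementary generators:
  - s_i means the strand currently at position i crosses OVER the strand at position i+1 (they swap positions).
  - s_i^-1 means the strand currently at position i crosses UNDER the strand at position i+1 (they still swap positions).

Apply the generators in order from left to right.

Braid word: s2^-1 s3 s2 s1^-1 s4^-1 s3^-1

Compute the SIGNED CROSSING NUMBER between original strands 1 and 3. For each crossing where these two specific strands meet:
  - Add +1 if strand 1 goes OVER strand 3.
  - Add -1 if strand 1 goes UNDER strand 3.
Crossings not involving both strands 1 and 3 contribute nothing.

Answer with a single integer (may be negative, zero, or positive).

Answer: 0

Derivation:
Gen 1: crossing 2x3. Both 1&3? no. Sum: 0
Gen 2: crossing 2x4. Both 1&3? no. Sum: 0
Gen 3: crossing 3x4. Both 1&3? no. Sum: 0
Gen 4: crossing 1x4. Both 1&3? no. Sum: 0
Gen 5: crossing 2x5. Both 1&3? no. Sum: 0
Gen 6: crossing 3x5. Both 1&3? no. Sum: 0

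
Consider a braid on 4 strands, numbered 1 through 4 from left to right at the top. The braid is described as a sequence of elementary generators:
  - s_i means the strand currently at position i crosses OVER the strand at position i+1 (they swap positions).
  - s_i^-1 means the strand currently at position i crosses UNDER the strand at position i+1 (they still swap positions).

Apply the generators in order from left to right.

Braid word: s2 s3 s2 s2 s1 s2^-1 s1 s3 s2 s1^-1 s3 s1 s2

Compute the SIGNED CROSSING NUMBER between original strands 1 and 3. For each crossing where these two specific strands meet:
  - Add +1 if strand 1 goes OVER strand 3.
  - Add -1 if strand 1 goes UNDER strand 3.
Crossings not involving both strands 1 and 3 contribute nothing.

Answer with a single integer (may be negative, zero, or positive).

Answer: 0

Derivation:
Gen 1: crossing 2x3. Both 1&3? no. Sum: 0
Gen 2: crossing 2x4. Both 1&3? no. Sum: 0
Gen 3: crossing 3x4. Both 1&3? no. Sum: 0
Gen 4: crossing 4x3. Both 1&3? no. Sum: 0
Gen 5: 1 over 3. Both 1&3? yes. Contrib: +1. Sum: 1
Gen 6: crossing 1x4. Both 1&3? no. Sum: 1
Gen 7: crossing 3x4. Both 1&3? no. Sum: 1
Gen 8: crossing 1x2. Both 1&3? no. Sum: 1
Gen 9: crossing 3x2. Both 1&3? no. Sum: 1
Gen 10: crossing 4x2. Both 1&3? no. Sum: 1
Gen 11: 3 over 1. Both 1&3? yes. Contrib: -1. Sum: 0
Gen 12: crossing 2x4. Both 1&3? no. Sum: 0
Gen 13: crossing 2x1. Both 1&3? no. Sum: 0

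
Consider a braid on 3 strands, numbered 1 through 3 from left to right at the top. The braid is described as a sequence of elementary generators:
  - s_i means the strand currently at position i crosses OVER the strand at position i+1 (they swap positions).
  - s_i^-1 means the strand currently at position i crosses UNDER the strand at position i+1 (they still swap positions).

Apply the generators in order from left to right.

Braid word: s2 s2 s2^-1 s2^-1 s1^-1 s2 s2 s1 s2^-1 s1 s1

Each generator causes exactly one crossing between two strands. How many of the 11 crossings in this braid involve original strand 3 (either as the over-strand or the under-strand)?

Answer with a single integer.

Answer: 9

Derivation:
Gen 1: crossing 2x3. Involves strand 3? yes. Count so far: 1
Gen 2: crossing 3x2. Involves strand 3? yes. Count so far: 2
Gen 3: crossing 2x3. Involves strand 3? yes. Count so far: 3
Gen 4: crossing 3x2. Involves strand 3? yes. Count so far: 4
Gen 5: crossing 1x2. Involves strand 3? no. Count so far: 4
Gen 6: crossing 1x3. Involves strand 3? yes. Count so far: 5
Gen 7: crossing 3x1. Involves strand 3? yes. Count so far: 6
Gen 8: crossing 2x1. Involves strand 3? no. Count so far: 6
Gen 9: crossing 2x3. Involves strand 3? yes. Count so far: 7
Gen 10: crossing 1x3. Involves strand 3? yes. Count so far: 8
Gen 11: crossing 3x1. Involves strand 3? yes. Count so far: 9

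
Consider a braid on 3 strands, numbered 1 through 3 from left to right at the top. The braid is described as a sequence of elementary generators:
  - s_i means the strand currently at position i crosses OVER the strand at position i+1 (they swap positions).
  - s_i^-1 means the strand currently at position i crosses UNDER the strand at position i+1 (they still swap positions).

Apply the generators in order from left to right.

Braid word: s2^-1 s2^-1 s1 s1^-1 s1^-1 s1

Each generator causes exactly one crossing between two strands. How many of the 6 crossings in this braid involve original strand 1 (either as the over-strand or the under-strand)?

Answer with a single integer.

Answer: 4

Derivation:
Gen 1: crossing 2x3. Involves strand 1? no. Count so far: 0
Gen 2: crossing 3x2. Involves strand 1? no. Count so far: 0
Gen 3: crossing 1x2. Involves strand 1? yes. Count so far: 1
Gen 4: crossing 2x1. Involves strand 1? yes. Count so far: 2
Gen 5: crossing 1x2. Involves strand 1? yes. Count so far: 3
Gen 6: crossing 2x1. Involves strand 1? yes. Count so far: 4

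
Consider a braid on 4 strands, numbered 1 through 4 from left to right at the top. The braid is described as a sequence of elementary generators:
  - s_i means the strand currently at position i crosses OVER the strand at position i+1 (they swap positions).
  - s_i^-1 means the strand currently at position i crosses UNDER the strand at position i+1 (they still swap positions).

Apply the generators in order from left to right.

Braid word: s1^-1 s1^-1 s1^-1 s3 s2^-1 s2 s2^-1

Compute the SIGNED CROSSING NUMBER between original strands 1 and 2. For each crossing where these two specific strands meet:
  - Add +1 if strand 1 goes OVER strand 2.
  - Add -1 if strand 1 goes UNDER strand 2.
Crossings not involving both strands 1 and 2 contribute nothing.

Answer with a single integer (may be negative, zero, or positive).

Gen 1: 1 under 2. Both 1&2? yes. Contrib: -1. Sum: -1
Gen 2: 2 under 1. Both 1&2? yes. Contrib: +1. Sum: 0
Gen 3: 1 under 2. Both 1&2? yes. Contrib: -1. Sum: -1
Gen 4: crossing 3x4. Both 1&2? no. Sum: -1
Gen 5: crossing 1x4. Both 1&2? no. Sum: -1
Gen 6: crossing 4x1. Both 1&2? no. Sum: -1
Gen 7: crossing 1x4. Both 1&2? no. Sum: -1

Answer: -1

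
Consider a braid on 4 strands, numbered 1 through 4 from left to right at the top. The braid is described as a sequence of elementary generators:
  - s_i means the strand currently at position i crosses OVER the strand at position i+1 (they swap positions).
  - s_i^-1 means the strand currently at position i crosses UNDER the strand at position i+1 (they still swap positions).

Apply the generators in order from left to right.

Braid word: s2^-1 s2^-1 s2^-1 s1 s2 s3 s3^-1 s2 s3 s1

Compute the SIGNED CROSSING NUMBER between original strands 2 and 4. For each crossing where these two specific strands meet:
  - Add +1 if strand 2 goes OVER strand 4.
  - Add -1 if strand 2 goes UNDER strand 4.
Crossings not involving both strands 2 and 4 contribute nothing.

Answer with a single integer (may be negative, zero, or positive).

Gen 1: crossing 2x3. Both 2&4? no. Sum: 0
Gen 2: crossing 3x2. Both 2&4? no. Sum: 0
Gen 3: crossing 2x3. Both 2&4? no. Sum: 0
Gen 4: crossing 1x3. Both 2&4? no. Sum: 0
Gen 5: crossing 1x2. Both 2&4? no. Sum: 0
Gen 6: crossing 1x4. Both 2&4? no. Sum: 0
Gen 7: crossing 4x1. Both 2&4? no. Sum: 0
Gen 8: crossing 2x1. Both 2&4? no. Sum: 0
Gen 9: 2 over 4. Both 2&4? yes. Contrib: +1. Sum: 1
Gen 10: crossing 3x1. Both 2&4? no. Sum: 1

Answer: 1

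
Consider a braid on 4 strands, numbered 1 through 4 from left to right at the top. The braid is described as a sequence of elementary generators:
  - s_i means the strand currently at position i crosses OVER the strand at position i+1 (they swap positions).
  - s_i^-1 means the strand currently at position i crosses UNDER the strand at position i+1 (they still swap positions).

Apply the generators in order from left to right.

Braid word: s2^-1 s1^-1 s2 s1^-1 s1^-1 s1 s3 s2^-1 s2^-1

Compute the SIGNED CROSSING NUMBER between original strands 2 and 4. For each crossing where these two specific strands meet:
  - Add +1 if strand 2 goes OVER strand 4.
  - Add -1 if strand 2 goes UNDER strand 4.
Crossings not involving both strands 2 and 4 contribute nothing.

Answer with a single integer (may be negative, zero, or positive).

Gen 1: crossing 2x3. Both 2&4? no. Sum: 0
Gen 2: crossing 1x3. Both 2&4? no. Sum: 0
Gen 3: crossing 1x2. Both 2&4? no. Sum: 0
Gen 4: crossing 3x2. Both 2&4? no. Sum: 0
Gen 5: crossing 2x3. Both 2&4? no. Sum: 0
Gen 6: crossing 3x2. Both 2&4? no. Sum: 0
Gen 7: crossing 1x4. Both 2&4? no. Sum: 0
Gen 8: crossing 3x4. Both 2&4? no. Sum: 0
Gen 9: crossing 4x3. Both 2&4? no. Sum: 0

Answer: 0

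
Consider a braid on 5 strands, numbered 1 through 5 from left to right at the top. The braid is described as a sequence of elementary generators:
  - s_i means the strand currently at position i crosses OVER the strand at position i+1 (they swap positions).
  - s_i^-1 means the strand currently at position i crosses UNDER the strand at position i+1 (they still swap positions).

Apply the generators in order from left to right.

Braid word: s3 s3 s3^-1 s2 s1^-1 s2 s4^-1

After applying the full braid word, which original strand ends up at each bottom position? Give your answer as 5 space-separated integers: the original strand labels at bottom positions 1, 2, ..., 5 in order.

Answer: 4 2 1 5 3

Derivation:
Gen 1 (s3): strand 3 crosses over strand 4. Perm now: [1 2 4 3 5]
Gen 2 (s3): strand 4 crosses over strand 3. Perm now: [1 2 3 4 5]
Gen 3 (s3^-1): strand 3 crosses under strand 4. Perm now: [1 2 4 3 5]
Gen 4 (s2): strand 2 crosses over strand 4. Perm now: [1 4 2 3 5]
Gen 5 (s1^-1): strand 1 crosses under strand 4. Perm now: [4 1 2 3 5]
Gen 6 (s2): strand 1 crosses over strand 2. Perm now: [4 2 1 3 5]
Gen 7 (s4^-1): strand 3 crosses under strand 5. Perm now: [4 2 1 5 3]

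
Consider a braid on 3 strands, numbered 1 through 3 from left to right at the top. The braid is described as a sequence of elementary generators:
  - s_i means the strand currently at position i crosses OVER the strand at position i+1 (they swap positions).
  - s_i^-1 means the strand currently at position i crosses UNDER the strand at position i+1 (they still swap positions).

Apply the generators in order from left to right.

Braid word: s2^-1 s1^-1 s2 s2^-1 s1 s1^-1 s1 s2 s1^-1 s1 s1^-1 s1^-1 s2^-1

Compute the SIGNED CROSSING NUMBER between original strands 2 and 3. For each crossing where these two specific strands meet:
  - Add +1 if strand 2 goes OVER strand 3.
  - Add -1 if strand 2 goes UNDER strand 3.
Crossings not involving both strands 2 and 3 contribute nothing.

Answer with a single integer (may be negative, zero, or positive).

Gen 1: 2 under 3. Both 2&3? yes. Contrib: -1. Sum: -1
Gen 2: crossing 1x3. Both 2&3? no. Sum: -1
Gen 3: crossing 1x2. Both 2&3? no. Sum: -1
Gen 4: crossing 2x1. Both 2&3? no. Sum: -1
Gen 5: crossing 3x1. Both 2&3? no. Sum: -1
Gen 6: crossing 1x3. Both 2&3? no. Sum: -1
Gen 7: crossing 3x1. Both 2&3? no. Sum: -1
Gen 8: 3 over 2. Both 2&3? yes. Contrib: -1. Sum: -2
Gen 9: crossing 1x2. Both 2&3? no. Sum: -2
Gen 10: crossing 2x1. Both 2&3? no. Sum: -2
Gen 11: crossing 1x2. Both 2&3? no. Sum: -2
Gen 12: crossing 2x1. Both 2&3? no. Sum: -2
Gen 13: 2 under 3. Both 2&3? yes. Contrib: -1. Sum: -3

Answer: -3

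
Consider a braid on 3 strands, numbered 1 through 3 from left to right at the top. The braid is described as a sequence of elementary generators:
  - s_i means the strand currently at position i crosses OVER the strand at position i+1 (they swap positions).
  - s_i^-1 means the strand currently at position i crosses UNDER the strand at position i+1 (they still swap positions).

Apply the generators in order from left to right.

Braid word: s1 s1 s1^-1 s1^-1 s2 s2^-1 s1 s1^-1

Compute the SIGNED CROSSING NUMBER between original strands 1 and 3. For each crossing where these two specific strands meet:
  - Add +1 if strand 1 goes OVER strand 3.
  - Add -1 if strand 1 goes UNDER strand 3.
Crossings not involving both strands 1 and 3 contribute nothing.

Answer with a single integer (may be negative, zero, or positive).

Gen 1: crossing 1x2. Both 1&3? no. Sum: 0
Gen 2: crossing 2x1. Both 1&3? no. Sum: 0
Gen 3: crossing 1x2. Both 1&3? no. Sum: 0
Gen 4: crossing 2x1. Both 1&3? no. Sum: 0
Gen 5: crossing 2x3. Both 1&3? no. Sum: 0
Gen 6: crossing 3x2. Both 1&3? no. Sum: 0
Gen 7: crossing 1x2. Both 1&3? no. Sum: 0
Gen 8: crossing 2x1. Both 1&3? no. Sum: 0

Answer: 0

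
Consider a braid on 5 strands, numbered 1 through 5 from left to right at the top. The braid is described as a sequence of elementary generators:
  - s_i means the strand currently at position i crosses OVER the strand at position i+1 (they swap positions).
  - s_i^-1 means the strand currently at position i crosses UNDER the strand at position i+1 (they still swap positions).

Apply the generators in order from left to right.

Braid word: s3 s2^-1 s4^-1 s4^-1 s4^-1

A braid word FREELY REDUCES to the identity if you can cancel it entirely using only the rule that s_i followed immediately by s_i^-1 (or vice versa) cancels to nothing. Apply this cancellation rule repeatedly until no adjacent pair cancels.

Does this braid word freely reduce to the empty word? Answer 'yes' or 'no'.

Answer: no

Derivation:
Gen 1 (s3): push. Stack: [s3]
Gen 2 (s2^-1): push. Stack: [s3 s2^-1]
Gen 3 (s4^-1): push. Stack: [s3 s2^-1 s4^-1]
Gen 4 (s4^-1): push. Stack: [s3 s2^-1 s4^-1 s4^-1]
Gen 5 (s4^-1): push. Stack: [s3 s2^-1 s4^-1 s4^-1 s4^-1]
Reduced word: s3 s2^-1 s4^-1 s4^-1 s4^-1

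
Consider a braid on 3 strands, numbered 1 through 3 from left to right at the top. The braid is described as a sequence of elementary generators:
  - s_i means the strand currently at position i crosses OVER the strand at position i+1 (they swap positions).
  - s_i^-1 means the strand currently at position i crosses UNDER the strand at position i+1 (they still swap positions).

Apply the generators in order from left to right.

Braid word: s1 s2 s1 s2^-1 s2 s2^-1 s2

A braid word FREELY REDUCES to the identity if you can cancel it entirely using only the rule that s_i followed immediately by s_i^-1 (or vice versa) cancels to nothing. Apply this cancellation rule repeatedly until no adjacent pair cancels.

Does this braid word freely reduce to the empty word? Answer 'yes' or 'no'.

Answer: no

Derivation:
Gen 1 (s1): push. Stack: [s1]
Gen 2 (s2): push. Stack: [s1 s2]
Gen 3 (s1): push. Stack: [s1 s2 s1]
Gen 4 (s2^-1): push. Stack: [s1 s2 s1 s2^-1]
Gen 5 (s2): cancels prior s2^-1. Stack: [s1 s2 s1]
Gen 6 (s2^-1): push. Stack: [s1 s2 s1 s2^-1]
Gen 7 (s2): cancels prior s2^-1. Stack: [s1 s2 s1]
Reduced word: s1 s2 s1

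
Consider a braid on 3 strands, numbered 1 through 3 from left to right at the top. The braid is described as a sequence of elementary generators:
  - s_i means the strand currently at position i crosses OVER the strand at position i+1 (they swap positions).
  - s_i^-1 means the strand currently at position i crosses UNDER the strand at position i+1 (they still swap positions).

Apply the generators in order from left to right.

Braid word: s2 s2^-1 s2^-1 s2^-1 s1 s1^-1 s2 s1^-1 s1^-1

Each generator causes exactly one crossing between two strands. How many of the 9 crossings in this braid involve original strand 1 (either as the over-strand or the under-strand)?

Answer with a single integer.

Gen 1: crossing 2x3. Involves strand 1? no. Count so far: 0
Gen 2: crossing 3x2. Involves strand 1? no. Count so far: 0
Gen 3: crossing 2x3. Involves strand 1? no. Count so far: 0
Gen 4: crossing 3x2. Involves strand 1? no. Count so far: 0
Gen 5: crossing 1x2. Involves strand 1? yes. Count so far: 1
Gen 6: crossing 2x1. Involves strand 1? yes. Count so far: 2
Gen 7: crossing 2x3. Involves strand 1? no. Count so far: 2
Gen 8: crossing 1x3. Involves strand 1? yes. Count so far: 3
Gen 9: crossing 3x1. Involves strand 1? yes. Count so far: 4

Answer: 4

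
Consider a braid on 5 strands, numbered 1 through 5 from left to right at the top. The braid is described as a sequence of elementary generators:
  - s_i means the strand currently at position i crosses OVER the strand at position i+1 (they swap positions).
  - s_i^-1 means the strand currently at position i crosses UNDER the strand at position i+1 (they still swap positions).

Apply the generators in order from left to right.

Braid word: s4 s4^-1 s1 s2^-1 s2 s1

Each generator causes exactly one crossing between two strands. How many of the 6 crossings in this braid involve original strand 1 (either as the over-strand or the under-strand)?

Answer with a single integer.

Gen 1: crossing 4x5. Involves strand 1? no. Count so far: 0
Gen 2: crossing 5x4. Involves strand 1? no. Count so far: 0
Gen 3: crossing 1x2. Involves strand 1? yes. Count so far: 1
Gen 4: crossing 1x3. Involves strand 1? yes. Count so far: 2
Gen 5: crossing 3x1. Involves strand 1? yes. Count so far: 3
Gen 6: crossing 2x1. Involves strand 1? yes. Count so far: 4

Answer: 4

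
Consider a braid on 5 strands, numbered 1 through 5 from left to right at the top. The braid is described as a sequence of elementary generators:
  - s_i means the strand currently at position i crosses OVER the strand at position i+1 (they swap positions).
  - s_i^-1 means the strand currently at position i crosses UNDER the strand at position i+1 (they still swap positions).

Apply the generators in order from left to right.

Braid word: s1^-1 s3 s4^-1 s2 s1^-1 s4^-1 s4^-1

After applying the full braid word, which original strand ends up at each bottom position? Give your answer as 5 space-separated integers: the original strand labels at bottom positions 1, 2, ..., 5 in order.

Gen 1 (s1^-1): strand 1 crosses under strand 2. Perm now: [2 1 3 4 5]
Gen 2 (s3): strand 3 crosses over strand 4. Perm now: [2 1 4 3 5]
Gen 3 (s4^-1): strand 3 crosses under strand 5. Perm now: [2 1 4 5 3]
Gen 4 (s2): strand 1 crosses over strand 4. Perm now: [2 4 1 5 3]
Gen 5 (s1^-1): strand 2 crosses under strand 4. Perm now: [4 2 1 5 3]
Gen 6 (s4^-1): strand 5 crosses under strand 3. Perm now: [4 2 1 3 5]
Gen 7 (s4^-1): strand 3 crosses under strand 5. Perm now: [4 2 1 5 3]

Answer: 4 2 1 5 3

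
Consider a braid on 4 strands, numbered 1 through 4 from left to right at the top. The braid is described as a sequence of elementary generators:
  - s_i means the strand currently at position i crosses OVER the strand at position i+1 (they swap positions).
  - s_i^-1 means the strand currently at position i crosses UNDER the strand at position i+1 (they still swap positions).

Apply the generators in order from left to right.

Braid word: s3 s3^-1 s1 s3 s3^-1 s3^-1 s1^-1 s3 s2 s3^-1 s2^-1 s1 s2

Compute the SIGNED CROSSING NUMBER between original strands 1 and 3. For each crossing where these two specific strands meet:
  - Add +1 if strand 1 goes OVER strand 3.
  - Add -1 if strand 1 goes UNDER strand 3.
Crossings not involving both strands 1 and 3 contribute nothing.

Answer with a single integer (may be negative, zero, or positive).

Answer: 1

Derivation:
Gen 1: crossing 3x4. Both 1&3? no. Sum: 0
Gen 2: crossing 4x3. Both 1&3? no. Sum: 0
Gen 3: crossing 1x2. Both 1&3? no. Sum: 0
Gen 4: crossing 3x4. Both 1&3? no. Sum: 0
Gen 5: crossing 4x3. Both 1&3? no. Sum: 0
Gen 6: crossing 3x4. Both 1&3? no. Sum: 0
Gen 7: crossing 2x1. Both 1&3? no. Sum: 0
Gen 8: crossing 4x3. Both 1&3? no. Sum: 0
Gen 9: crossing 2x3. Both 1&3? no. Sum: 0
Gen 10: crossing 2x4. Both 1&3? no. Sum: 0
Gen 11: crossing 3x4. Both 1&3? no. Sum: 0
Gen 12: crossing 1x4. Both 1&3? no. Sum: 0
Gen 13: 1 over 3. Both 1&3? yes. Contrib: +1. Sum: 1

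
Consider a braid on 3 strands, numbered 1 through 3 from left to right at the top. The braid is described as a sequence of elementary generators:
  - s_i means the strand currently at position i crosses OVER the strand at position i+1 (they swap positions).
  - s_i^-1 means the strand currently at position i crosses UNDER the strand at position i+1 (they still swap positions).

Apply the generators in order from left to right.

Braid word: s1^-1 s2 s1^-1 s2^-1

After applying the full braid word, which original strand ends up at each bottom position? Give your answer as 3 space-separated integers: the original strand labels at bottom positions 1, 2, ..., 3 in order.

Gen 1 (s1^-1): strand 1 crosses under strand 2. Perm now: [2 1 3]
Gen 2 (s2): strand 1 crosses over strand 3. Perm now: [2 3 1]
Gen 3 (s1^-1): strand 2 crosses under strand 3. Perm now: [3 2 1]
Gen 4 (s2^-1): strand 2 crosses under strand 1. Perm now: [3 1 2]

Answer: 3 1 2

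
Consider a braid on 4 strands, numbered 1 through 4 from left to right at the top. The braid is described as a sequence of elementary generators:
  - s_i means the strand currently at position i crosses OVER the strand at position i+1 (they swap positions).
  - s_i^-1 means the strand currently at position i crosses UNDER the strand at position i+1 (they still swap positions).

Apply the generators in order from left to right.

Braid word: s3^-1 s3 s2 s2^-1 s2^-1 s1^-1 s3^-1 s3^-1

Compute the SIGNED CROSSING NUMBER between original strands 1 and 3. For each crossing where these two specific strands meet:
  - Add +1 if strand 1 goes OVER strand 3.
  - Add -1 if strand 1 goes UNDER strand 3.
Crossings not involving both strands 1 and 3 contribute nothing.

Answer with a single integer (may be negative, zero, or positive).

Answer: -1

Derivation:
Gen 1: crossing 3x4. Both 1&3? no. Sum: 0
Gen 2: crossing 4x3. Both 1&3? no. Sum: 0
Gen 3: crossing 2x3. Both 1&3? no. Sum: 0
Gen 4: crossing 3x2. Both 1&3? no. Sum: 0
Gen 5: crossing 2x3. Both 1&3? no. Sum: 0
Gen 6: 1 under 3. Both 1&3? yes. Contrib: -1. Sum: -1
Gen 7: crossing 2x4. Both 1&3? no. Sum: -1
Gen 8: crossing 4x2. Both 1&3? no. Sum: -1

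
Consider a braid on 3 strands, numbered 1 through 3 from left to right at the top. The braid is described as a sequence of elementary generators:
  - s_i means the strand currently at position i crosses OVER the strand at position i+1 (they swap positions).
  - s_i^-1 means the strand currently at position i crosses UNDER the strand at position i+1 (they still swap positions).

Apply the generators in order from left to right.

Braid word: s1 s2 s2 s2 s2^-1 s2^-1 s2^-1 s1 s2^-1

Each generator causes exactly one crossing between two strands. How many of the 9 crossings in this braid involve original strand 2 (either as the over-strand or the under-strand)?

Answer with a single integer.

Answer: 3

Derivation:
Gen 1: crossing 1x2. Involves strand 2? yes. Count so far: 1
Gen 2: crossing 1x3. Involves strand 2? no. Count so far: 1
Gen 3: crossing 3x1. Involves strand 2? no. Count so far: 1
Gen 4: crossing 1x3. Involves strand 2? no. Count so far: 1
Gen 5: crossing 3x1. Involves strand 2? no. Count so far: 1
Gen 6: crossing 1x3. Involves strand 2? no. Count so far: 1
Gen 7: crossing 3x1. Involves strand 2? no. Count so far: 1
Gen 8: crossing 2x1. Involves strand 2? yes. Count so far: 2
Gen 9: crossing 2x3. Involves strand 2? yes. Count so far: 3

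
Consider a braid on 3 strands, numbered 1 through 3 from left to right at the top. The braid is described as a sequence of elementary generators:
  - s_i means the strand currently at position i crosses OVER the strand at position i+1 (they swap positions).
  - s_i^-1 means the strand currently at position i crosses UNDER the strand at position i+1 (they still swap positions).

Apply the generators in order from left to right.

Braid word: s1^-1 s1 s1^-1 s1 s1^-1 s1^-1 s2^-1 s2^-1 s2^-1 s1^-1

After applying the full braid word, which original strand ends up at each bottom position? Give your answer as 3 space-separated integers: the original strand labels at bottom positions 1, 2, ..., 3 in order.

Gen 1 (s1^-1): strand 1 crosses under strand 2. Perm now: [2 1 3]
Gen 2 (s1): strand 2 crosses over strand 1. Perm now: [1 2 3]
Gen 3 (s1^-1): strand 1 crosses under strand 2. Perm now: [2 1 3]
Gen 4 (s1): strand 2 crosses over strand 1. Perm now: [1 2 3]
Gen 5 (s1^-1): strand 1 crosses under strand 2. Perm now: [2 1 3]
Gen 6 (s1^-1): strand 2 crosses under strand 1. Perm now: [1 2 3]
Gen 7 (s2^-1): strand 2 crosses under strand 3. Perm now: [1 3 2]
Gen 8 (s2^-1): strand 3 crosses under strand 2. Perm now: [1 2 3]
Gen 9 (s2^-1): strand 2 crosses under strand 3. Perm now: [1 3 2]
Gen 10 (s1^-1): strand 1 crosses under strand 3. Perm now: [3 1 2]

Answer: 3 1 2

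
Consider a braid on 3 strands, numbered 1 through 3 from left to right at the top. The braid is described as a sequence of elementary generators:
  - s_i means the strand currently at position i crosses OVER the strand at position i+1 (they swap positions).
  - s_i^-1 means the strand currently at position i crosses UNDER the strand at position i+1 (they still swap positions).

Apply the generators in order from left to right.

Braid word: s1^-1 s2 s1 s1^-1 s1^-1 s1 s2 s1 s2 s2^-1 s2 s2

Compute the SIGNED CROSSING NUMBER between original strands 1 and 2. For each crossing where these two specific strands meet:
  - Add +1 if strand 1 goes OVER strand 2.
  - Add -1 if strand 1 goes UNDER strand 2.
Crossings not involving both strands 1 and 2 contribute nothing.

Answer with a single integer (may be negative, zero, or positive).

Gen 1: 1 under 2. Both 1&2? yes. Contrib: -1. Sum: -1
Gen 2: crossing 1x3. Both 1&2? no. Sum: -1
Gen 3: crossing 2x3. Both 1&2? no. Sum: -1
Gen 4: crossing 3x2. Both 1&2? no. Sum: -1
Gen 5: crossing 2x3. Both 1&2? no. Sum: -1
Gen 6: crossing 3x2. Both 1&2? no. Sum: -1
Gen 7: crossing 3x1. Both 1&2? no. Sum: -1
Gen 8: 2 over 1. Both 1&2? yes. Contrib: -1. Sum: -2
Gen 9: crossing 2x3. Both 1&2? no. Sum: -2
Gen 10: crossing 3x2. Both 1&2? no. Sum: -2
Gen 11: crossing 2x3. Both 1&2? no. Sum: -2
Gen 12: crossing 3x2. Both 1&2? no. Sum: -2

Answer: -2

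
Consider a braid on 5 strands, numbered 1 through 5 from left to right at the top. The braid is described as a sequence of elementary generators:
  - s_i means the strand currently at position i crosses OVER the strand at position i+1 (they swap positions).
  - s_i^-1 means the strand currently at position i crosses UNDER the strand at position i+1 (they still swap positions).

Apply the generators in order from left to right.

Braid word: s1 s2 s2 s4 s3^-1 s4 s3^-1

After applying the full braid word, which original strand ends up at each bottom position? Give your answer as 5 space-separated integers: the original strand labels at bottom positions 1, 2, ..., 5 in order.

Answer: 2 1 4 5 3

Derivation:
Gen 1 (s1): strand 1 crosses over strand 2. Perm now: [2 1 3 4 5]
Gen 2 (s2): strand 1 crosses over strand 3. Perm now: [2 3 1 4 5]
Gen 3 (s2): strand 3 crosses over strand 1. Perm now: [2 1 3 4 5]
Gen 4 (s4): strand 4 crosses over strand 5. Perm now: [2 1 3 5 4]
Gen 5 (s3^-1): strand 3 crosses under strand 5. Perm now: [2 1 5 3 4]
Gen 6 (s4): strand 3 crosses over strand 4. Perm now: [2 1 5 4 3]
Gen 7 (s3^-1): strand 5 crosses under strand 4. Perm now: [2 1 4 5 3]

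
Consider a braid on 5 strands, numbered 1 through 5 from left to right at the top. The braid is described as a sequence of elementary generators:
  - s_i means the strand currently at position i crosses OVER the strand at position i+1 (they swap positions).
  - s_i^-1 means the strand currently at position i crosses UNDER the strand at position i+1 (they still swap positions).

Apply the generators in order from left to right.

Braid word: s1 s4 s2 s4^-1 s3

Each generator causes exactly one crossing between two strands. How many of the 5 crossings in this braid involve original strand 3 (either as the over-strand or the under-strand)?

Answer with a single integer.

Answer: 1

Derivation:
Gen 1: crossing 1x2. Involves strand 3? no. Count so far: 0
Gen 2: crossing 4x5. Involves strand 3? no. Count so far: 0
Gen 3: crossing 1x3. Involves strand 3? yes. Count so far: 1
Gen 4: crossing 5x4. Involves strand 3? no. Count so far: 1
Gen 5: crossing 1x4. Involves strand 3? no. Count so far: 1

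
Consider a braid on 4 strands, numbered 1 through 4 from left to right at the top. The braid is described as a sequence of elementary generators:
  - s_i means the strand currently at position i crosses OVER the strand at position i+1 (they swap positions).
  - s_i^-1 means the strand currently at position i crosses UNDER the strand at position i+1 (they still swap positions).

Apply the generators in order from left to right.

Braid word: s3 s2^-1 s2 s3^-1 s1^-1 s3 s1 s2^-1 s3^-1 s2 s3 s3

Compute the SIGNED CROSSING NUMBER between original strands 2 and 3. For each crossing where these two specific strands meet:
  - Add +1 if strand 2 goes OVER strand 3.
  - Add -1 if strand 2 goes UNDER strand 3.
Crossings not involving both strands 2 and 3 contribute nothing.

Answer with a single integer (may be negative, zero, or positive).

Gen 1: crossing 3x4. Both 2&3? no. Sum: 0
Gen 2: crossing 2x4. Both 2&3? no. Sum: 0
Gen 3: crossing 4x2. Both 2&3? no. Sum: 0
Gen 4: crossing 4x3. Both 2&3? no. Sum: 0
Gen 5: crossing 1x2. Both 2&3? no. Sum: 0
Gen 6: crossing 3x4. Both 2&3? no. Sum: 0
Gen 7: crossing 2x1. Both 2&3? no. Sum: 0
Gen 8: crossing 2x4. Both 2&3? no. Sum: 0
Gen 9: 2 under 3. Both 2&3? yes. Contrib: -1. Sum: -1
Gen 10: crossing 4x3. Both 2&3? no. Sum: -1
Gen 11: crossing 4x2. Both 2&3? no. Sum: -1
Gen 12: crossing 2x4. Both 2&3? no. Sum: -1

Answer: -1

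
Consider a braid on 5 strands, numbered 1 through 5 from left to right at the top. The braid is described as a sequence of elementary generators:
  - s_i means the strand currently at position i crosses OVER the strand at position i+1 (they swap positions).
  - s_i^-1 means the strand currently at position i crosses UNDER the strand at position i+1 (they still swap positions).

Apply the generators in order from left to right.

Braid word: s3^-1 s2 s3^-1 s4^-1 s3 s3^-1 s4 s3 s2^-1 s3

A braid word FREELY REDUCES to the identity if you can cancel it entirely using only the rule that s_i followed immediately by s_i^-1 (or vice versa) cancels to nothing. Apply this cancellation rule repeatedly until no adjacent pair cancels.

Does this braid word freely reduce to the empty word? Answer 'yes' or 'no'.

Gen 1 (s3^-1): push. Stack: [s3^-1]
Gen 2 (s2): push. Stack: [s3^-1 s2]
Gen 3 (s3^-1): push. Stack: [s3^-1 s2 s3^-1]
Gen 4 (s4^-1): push. Stack: [s3^-1 s2 s3^-1 s4^-1]
Gen 5 (s3): push. Stack: [s3^-1 s2 s3^-1 s4^-1 s3]
Gen 6 (s3^-1): cancels prior s3. Stack: [s3^-1 s2 s3^-1 s4^-1]
Gen 7 (s4): cancels prior s4^-1. Stack: [s3^-1 s2 s3^-1]
Gen 8 (s3): cancels prior s3^-1. Stack: [s3^-1 s2]
Gen 9 (s2^-1): cancels prior s2. Stack: [s3^-1]
Gen 10 (s3): cancels prior s3^-1. Stack: []
Reduced word: (empty)

Answer: yes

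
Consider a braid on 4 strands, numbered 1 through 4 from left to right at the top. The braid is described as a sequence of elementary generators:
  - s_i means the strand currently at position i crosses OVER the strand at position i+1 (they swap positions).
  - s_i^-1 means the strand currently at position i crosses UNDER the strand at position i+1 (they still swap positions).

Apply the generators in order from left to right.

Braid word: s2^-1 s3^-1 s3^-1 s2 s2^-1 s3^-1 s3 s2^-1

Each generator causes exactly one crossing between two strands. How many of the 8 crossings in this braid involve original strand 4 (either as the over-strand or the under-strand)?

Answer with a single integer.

Answer: 4

Derivation:
Gen 1: crossing 2x3. Involves strand 4? no. Count so far: 0
Gen 2: crossing 2x4. Involves strand 4? yes. Count so far: 1
Gen 3: crossing 4x2. Involves strand 4? yes. Count so far: 2
Gen 4: crossing 3x2. Involves strand 4? no. Count so far: 2
Gen 5: crossing 2x3. Involves strand 4? no. Count so far: 2
Gen 6: crossing 2x4. Involves strand 4? yes. Count so far: 3
Gen 7: crossing 4x2. Involves strand 4? yes. Count so far: 4
Gen 8: crossing 3x2. Involves strand 4? no. Count so far: 4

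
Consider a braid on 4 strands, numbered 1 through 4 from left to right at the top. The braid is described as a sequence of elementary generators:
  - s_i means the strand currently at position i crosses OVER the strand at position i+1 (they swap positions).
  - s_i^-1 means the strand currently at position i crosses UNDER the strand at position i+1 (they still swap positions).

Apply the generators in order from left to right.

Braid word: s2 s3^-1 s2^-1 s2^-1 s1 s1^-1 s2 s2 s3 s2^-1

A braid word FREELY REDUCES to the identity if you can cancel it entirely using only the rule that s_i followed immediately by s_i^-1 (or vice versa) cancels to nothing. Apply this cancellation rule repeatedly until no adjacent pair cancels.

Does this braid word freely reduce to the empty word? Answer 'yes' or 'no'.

Gen 1 (s2): push. Stack: [s2]
Gen 2 (s3^-1): push. Stack: [s2 s3^-1]
Gen 3 (s2^-1): push. Stack: [s2 s3^-1 s2^-1]
Gen 4 (s2^-1): push. Stack: [s2 s3^-1 s2^-1 s2^-1]
Gen 5 (s1): push. Stack: [s2 s3^-1 s2^-1 s2^-1 s1]
Gen 6 (s1^-1): cancels prior s1. Stack: [s2 s3^-1 s2^-1 s2^-1]
Gen 7 (s2): cancels prior s2^-1. Stack: [s2 s3^-1 s2^-1]
Gen 8 (s2): cancels prior s2^-1. Stack: [s2 s3^-1]
Gen 9 (s3): cancels prior s3^-1. Stack: [s2]
Gen 10 (s2^-1): cancels prior s2. Stack: []
Reduced word: (empty)

Answer: yes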